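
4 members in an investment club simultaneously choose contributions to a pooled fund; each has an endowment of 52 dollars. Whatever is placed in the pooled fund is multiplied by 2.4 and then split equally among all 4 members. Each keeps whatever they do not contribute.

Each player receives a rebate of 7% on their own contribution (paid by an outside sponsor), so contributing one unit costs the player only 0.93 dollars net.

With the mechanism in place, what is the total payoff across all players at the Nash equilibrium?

208.00 dollars

The effective private return is (2.4/4) / 0.93 = 0.6452, which is still under 1, so the mechanism doesn't change anyone's dominant strategy: zero contribution.
Everyone keeps their endowment and the group total is 4 × 52 = 208.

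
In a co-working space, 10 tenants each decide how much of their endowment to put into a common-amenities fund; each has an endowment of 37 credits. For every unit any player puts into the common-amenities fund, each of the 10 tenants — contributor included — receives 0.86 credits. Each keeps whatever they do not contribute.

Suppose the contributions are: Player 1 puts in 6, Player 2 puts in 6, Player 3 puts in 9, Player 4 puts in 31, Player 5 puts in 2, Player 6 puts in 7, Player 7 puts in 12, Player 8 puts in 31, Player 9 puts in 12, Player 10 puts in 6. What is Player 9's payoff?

129.92 credits

Total contributed: 6 + 6 + 9 + 31 + 2 + 7 + 12 + 31 + 12 + 6 = 122.
Each receives 0.86 × 122 = 104.92 from the common-amenities fund.
Player 9 keeps 37 − 12 = 25, so Player 9's payoff is 25 + 104.92 = 129.92.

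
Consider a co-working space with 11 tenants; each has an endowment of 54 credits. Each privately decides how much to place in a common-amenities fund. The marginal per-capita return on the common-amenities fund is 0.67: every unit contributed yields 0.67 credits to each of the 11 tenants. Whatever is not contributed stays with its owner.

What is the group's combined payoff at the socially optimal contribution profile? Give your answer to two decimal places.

4377.78 credits

Each contributed unit returns 7.370 to the group as a whole (0.67 to each of 11 players), which exceeds 1, so the social optimum is full contribution: group total = 7.370 × 594 = 4377.78.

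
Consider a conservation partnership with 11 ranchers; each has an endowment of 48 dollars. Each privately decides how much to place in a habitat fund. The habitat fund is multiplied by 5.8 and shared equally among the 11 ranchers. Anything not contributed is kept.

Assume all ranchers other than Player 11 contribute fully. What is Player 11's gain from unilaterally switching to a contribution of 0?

22.69 dollars

Switching from a contribution of 48 to 0 lets Player 11 keep an extra 48 dollars, but lowers the habitat fund by 48, which costs Player 11 their own share of that drop: 5.8/11 × 48 = 25.31.
Net gain = 48 − 25.31 = 22.69. The private return per contributed unit (0.5273) is below 1, so free-riding is indeed the best response regardless of what the others do.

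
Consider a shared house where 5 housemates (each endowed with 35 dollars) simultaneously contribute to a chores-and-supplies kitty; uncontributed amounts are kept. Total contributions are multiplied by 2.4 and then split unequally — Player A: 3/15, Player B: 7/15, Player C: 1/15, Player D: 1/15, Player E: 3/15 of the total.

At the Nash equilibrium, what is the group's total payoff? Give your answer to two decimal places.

Player j's private return per contributed unit is 2.4 × (j's share). Contributing is weakly dominant for j when that share is at least 1/2.4 = 0.4167, and contributing 0 is dominant otherwise.
Only Player B (7/15) clears that bar, contributing 35; the remaining 4 contribute 0. Total contributed: 35.
The chores-and-supplies kitty pays out 2.4 × 35 = 84.00 in total (split across the unequal shares, but the aggregate is all that matters for the group sum).
The 4 free-riders keep 35 each, adding 140. Group total = 140 + 84.00 = 224.00.

224.00 dollars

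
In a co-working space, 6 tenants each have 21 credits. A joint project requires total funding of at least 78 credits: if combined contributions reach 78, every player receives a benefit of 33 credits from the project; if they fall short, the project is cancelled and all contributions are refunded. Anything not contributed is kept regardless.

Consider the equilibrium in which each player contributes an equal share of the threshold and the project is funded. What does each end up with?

41 credits

Equal share of the threshold: 78/6 = 13.
At this profile no one gains by cutting their contribution: any cut drops the total below 78, the project is cancelled, contributions are refunded, and the deviator ends with 21, which is less than 21 − 13 + 33 = 41. Contributing more than 13 just wastes the excess. So contributing exactly 13 is a best response.
Each player's payoff: 21 − 13 + 33 = 41.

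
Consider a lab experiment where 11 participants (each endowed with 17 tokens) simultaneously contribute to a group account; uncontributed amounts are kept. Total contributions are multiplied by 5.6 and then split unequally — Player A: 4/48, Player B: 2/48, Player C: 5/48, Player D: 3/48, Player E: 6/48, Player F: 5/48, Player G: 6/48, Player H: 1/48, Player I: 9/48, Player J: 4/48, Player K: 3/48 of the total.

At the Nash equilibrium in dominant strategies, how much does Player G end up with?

Player j's private return per contributed unit is 5.6 × (j's share). Contributing is weakly dominant for j when that share is at least 1/5.6 = 0.1786, and contributing 0 is dominant otherwise.
The only share above 0.1786 is Player I's 9/48, contributing 17; the remaining 10 contribute 0. Total contributed: 17.
Player G keeps 17 and receives 5.6 × 17 × 6/48 = 11.90 from the group account, for a payoff of 28.90.

28.90 tokens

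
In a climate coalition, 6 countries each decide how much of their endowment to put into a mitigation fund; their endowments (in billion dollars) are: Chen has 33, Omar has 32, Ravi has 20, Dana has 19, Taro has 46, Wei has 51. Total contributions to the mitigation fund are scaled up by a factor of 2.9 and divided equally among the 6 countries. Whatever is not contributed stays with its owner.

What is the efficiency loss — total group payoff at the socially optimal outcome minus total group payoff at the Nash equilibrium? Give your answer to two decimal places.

The private return per contributed unit is 2.9/6 = 0.4833 < 1 for every player regardless of endowment, so the Nash equilibrium is zero contribution and the group total is Σ E_j = 33 + 32 + 20 + 19 + 46 + 51 = 201.
Each contributed unit returns 2.900 to the group, so the social optimum is full contribution by everyone: group total = 2.900 × 201 = 582.90.
Efficiency loss = (2.900 − 1) × 201 = 381.90.

381.90 billion dollars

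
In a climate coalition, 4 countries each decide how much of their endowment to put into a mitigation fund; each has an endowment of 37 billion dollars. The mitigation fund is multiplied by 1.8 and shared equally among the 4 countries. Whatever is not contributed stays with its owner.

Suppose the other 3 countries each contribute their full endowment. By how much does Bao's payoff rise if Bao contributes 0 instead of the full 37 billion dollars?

Switching from a contribution of 37 to 0 lets Bao keep an extra 37 billion dollars, but lowers the mitigation fund by 37, which costs Bao their own share of that drop: 1.8/4 × 37 = 16.65.
Net gain = 37 − 16.65 = 20.35. The private return per contributed unit (0.4500) is below 1, so free-riding is indeed the best response regardless of what the others do.

20.35 billion dollars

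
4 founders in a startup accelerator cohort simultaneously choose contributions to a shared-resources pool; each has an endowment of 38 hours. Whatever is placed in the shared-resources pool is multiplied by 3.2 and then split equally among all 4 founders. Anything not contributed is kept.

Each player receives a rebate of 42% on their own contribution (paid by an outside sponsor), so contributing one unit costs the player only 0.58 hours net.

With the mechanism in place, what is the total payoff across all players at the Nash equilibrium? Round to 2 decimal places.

The effective private return per unit is now (3.2/4) / 0.58 = 1.3793 > 1, so every player's dominant strategy flips to full contribution.
So the Nash equilibrium is full contribution by all 4; the group earns 4 × (38 × 0.42 + 3.2 × 38) = 550.24.

550.24 hours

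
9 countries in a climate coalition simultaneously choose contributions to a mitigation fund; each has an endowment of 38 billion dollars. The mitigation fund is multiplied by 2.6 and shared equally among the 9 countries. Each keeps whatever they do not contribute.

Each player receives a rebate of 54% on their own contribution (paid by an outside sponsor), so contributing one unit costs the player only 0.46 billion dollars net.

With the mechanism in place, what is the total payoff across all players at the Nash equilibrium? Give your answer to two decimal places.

Even with the mechanism, each unit contributed returns only (2.6/9) / 0.46 = 0.6280 per unit of net cost, so contributing nothing is still dominant.
At the Nash equilibrium no one contributes; group total payoff = 9 × 38 = 342.

342.00 billion dollars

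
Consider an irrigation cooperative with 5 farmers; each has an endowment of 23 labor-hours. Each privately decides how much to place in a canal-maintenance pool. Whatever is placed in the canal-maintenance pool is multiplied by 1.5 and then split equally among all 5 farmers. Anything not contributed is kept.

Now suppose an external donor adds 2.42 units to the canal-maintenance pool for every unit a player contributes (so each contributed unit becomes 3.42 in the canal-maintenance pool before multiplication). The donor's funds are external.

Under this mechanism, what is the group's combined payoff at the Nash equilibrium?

589.95 labor-hours

The effective private return per unit is now 1.5 × 3.42 / 5 = 1.0260 > 1, so every player's dominant strategy flips to full contribution.
At the Nash equilibrium everyone contributes 23. Group total payoff = 1.5 × 3.42 × 115 = 589.95.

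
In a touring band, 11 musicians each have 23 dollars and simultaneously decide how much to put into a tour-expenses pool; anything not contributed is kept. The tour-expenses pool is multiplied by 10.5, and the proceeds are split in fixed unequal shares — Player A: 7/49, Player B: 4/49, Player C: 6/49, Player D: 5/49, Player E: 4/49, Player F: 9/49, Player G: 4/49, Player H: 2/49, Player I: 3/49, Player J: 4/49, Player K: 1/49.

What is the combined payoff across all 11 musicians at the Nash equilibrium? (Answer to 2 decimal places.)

Player j's private return per contributed unit is 10.5 × (j's share). Contributing is weakly dominant for j when that share is at least 1/10.5 = 0.0952, and contributing 0 is dominant otherwise.
Player A, Player C, Player D and Player F clear that bar, contributing 23 each; the remaining 7 contribute 0. Total contributed: 92.
The tour-expenses pool pays out 10.5 × 92 = 966.00 in total (split across the unequal shares, but the aggregate is all that matters for the group sum).
The 7 free-riders keep 23 each, adding 161. Group total = 161 + 966.00 = 1127.00.

1127.00 dollars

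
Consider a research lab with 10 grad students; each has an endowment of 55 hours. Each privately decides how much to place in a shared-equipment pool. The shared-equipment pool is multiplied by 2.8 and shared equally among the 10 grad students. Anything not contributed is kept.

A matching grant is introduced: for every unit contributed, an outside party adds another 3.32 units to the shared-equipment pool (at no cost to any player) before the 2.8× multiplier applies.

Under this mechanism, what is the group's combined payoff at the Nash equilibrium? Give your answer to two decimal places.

With the mechanism, a contributed unit returns 2.8 × 4.32 / 10 = 1.2096 per unit of net cost to the contributor — now above 1 — so contributing fully is weakly dominant for every player.
So the Nash equilibrium is full contribution by all 10; the group earns 2.8 × 4.32 × 550 = 6652.80.

6652.80 hours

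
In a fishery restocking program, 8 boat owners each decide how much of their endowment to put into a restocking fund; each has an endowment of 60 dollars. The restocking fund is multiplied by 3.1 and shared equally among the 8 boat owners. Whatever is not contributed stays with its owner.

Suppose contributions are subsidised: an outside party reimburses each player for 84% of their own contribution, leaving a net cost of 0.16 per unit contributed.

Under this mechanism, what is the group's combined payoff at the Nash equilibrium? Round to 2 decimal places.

The effective private return per unit is now (3.1/8) / 0.16 = 2.4219 > 1, so every player's dominant strategy flips to full contribution.
At the Nash equilibrium everyone contributes 60. Group total payoff = 8 × (60 × 0.84 + 3.1 × 60) = 1891.20.

1891.20 dollars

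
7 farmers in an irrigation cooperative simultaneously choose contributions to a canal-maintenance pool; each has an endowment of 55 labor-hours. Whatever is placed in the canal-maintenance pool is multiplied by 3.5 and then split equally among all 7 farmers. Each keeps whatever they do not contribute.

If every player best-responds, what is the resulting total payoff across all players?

385.00 labor-hours

Each contributed unit returns 3.5/7 = 0.5000 to its contributor — below 1 — so contributing 0 is dominant for every player. At the Nash equilibrium everyone keeps their 55, and the group total is 7 × 55 = 385.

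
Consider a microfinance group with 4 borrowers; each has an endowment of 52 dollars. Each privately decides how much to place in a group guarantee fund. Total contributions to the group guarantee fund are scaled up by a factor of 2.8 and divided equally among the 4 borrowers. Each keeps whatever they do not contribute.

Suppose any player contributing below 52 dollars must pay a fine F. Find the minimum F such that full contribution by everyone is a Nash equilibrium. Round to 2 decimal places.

Given the others contribute fully, the best deviation is to contribute 0 (any partial contribution still incurs the fine and gives up units whose private return 0.7000 is below 1).
Deviating from 52 to 0 saves 52 dollars but forfeits the deviator's share of the drop in the group guarantee fund: 2.8/4 × 52 = 36.40.
So the deviation gain is 52 − 36.40 = 15.60, and the fine must be at least 15.60 dollars to wipe it out.

15.60 dollars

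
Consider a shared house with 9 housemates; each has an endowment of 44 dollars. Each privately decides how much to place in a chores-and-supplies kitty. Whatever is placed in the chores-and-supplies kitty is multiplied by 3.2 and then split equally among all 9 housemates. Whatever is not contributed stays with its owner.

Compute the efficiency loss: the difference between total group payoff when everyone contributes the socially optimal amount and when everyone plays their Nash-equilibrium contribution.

Each contributed unit returns 3.2/9 = 0.3556 to its contributor — below 1 — so contributing 0 is dominant for every player. At the Nash equilibrium everyone keeps their 44, and the group total is 9 × 44 = 396.
Each contributed unit returns 3.200 to the group as a whole (0.3556 to each of 9 players), which exceeds 1, so the social optimum is full contribution: group total = 3.200 × 396 = 1267.20.
Efficiency loss = 1267.20 − 396 = 871.20.

871.20 dollars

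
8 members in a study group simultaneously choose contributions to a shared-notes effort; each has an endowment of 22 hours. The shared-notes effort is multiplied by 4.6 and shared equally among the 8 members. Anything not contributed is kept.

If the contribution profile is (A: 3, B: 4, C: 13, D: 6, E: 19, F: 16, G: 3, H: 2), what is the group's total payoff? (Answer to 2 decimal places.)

Total contributed: 3 + 4 + 13 + 6 + 19 + 16 + 3 + 2 = 66; total kept: 8 × 22 − 66 = 110.
The shared-notes effort pays out 4.6 × 66 = 303.60 in aggregate.
Group total = 110 + 303.60 = 413.60.

413.60 hours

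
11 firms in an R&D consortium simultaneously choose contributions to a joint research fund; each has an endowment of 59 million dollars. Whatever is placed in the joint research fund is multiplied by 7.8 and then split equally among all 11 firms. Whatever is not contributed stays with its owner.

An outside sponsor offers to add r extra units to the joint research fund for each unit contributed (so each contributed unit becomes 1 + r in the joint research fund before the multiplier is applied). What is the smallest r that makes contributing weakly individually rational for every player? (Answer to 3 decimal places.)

0.410

With matching at rate r, one contributed unit becomes (1 + r) in the joint research fund and returns 7.8 × (1 + r) / 11 to the contributor.
Setting this equal to 1: 1 + r = 11/7.8 = 1.4103.
So the minimum matching rate is r = 1.4103 − 1 = 0.410.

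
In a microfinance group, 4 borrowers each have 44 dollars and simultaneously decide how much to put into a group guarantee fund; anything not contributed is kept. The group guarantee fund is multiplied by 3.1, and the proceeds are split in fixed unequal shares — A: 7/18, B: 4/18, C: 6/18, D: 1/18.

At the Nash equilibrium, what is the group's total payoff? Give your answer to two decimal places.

360.80 dollars

Player j's private return per contributed unit is 3.1 × (j's share). Contributing is weakly dominant for j when that share is at least 1/3.1 = 0.3226, and contributing 0 is dominant otherwise.
The shares above 0.3226 belong to A and C, contributing 44 each; the remaining 2 contribute 0. Total contributed: 88.
The group guarantee fund pays out 3.1 × 88 = 272.80 in total (split across the unequal shares, but the aggregate is all that matters for the group sum).
The 2 free-riders keep 44 each, adding 88. Group total = 88 + 272.80 = 360.80.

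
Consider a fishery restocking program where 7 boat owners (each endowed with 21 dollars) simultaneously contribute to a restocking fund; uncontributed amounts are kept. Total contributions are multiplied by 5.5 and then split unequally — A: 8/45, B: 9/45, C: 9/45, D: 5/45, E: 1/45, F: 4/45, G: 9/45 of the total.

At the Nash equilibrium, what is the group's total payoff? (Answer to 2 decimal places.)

430.50 dollars

For player j, contributing a unit is worthwhile iff 5.5 × (j's share) ≥ 1, i.e. iff j's share is at least 0.1818.
B, C and G are above the threshold, contributing 21 each; the remaining 4 contribute 0. Total contributed: 63.
The restocking fund pays out 5.5 × 63 = 346.50 in total (split across the unequal shares, but the aggregate is all that matters for the group sum).
The 4 free-riders keep 21 each, adding 84. Group total = 84 + 346.50 = 430.50.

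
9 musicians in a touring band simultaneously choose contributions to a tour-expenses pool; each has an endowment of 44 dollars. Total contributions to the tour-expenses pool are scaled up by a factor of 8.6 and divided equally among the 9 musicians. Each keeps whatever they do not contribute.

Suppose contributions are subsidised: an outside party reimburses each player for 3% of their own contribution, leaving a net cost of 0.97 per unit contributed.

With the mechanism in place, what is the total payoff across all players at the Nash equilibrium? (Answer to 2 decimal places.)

396.00 dollars

With the mechanism, a contributed unit returns (8.6/9) / 0.97 = 0.9851 per unit of net cost — still below 1 — so contributing 0 remains dominant for every player.
Everyone keeps their endowment and the group total is 9 × 44 = 396.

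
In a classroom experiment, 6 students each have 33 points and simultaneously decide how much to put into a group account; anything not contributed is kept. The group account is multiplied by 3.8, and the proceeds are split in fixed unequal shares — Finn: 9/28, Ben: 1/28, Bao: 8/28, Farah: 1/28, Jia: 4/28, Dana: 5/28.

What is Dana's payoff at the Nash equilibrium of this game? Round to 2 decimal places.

77.79 points

Player j's private return per contributed unit is 3.8 × (j's share). Contributing is weakly dominant for j when that share is at least 1/3.8 = 0.2632, and contributing 0 is dominant otherwise.
Finn and Bao are above the threshold, contributing 33 each; the remaining 4 contribute 0. Total contributed: 66.
Dana keeps 33 and receives 3.8 × 66 × 5/28 = 44.79 from the group account, for a payoff of 77.79.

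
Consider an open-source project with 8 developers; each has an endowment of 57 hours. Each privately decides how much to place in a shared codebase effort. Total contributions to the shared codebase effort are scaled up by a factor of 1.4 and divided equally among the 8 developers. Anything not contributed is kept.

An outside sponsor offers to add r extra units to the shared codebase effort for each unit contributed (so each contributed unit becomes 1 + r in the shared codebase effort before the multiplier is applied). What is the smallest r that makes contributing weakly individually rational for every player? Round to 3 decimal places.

4.714

With matching at rate r, one contributed unit becomes (1 + r) in the shared codebase effort and returns 1.4 × (1 + r) / 8 to the contributor.
Setting this equal to 1: 1 + r = 8/1.4 = 5.7143.
So the minimum matching rate is r = 5.7143 − 1 = 4.714.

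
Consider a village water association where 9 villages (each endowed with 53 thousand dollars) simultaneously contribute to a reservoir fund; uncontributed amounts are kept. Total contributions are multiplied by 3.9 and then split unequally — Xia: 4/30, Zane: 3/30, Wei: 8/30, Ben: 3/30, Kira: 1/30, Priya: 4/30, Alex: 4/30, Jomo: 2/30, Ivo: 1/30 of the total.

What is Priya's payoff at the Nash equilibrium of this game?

80.56 thousand dollars

Player j's private return per contributed unit is 3.9 × (j's share). Contributing is weakly dominant for j when that share is at least 1/3.9 = 0.2564, and contributing 0 is dominant otherwise.
Wei alone (share 8/30) is above the threshold, contributing 53; the remaining 8 contribute 0. Total contributed: 53.
Priya keeps 53 and receives 3.9 × 53 × 4/30 = 27.56 from the reservoir fund, for a payoff of 80.56.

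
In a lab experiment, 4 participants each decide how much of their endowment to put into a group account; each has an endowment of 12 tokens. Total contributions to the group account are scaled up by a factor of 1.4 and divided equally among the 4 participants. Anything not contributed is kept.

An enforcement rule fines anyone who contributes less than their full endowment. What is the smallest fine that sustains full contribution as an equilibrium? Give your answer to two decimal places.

7.80 tokens

Given the others contribute fully, the best deviation is to contribute 0 (any partial contribution still incurs the fine and gives up units whose private return 0.3500 is below 1).
Deviating from 12 to 0 saves 12 tokens but forfeits the deviator's share of the drop in the group account: 1.4/4 × 12 = 4.20.
So the deviation gain is 12 − 4.20 = 7.80, and the fine must be at least 7.80 tokens to wipe it out.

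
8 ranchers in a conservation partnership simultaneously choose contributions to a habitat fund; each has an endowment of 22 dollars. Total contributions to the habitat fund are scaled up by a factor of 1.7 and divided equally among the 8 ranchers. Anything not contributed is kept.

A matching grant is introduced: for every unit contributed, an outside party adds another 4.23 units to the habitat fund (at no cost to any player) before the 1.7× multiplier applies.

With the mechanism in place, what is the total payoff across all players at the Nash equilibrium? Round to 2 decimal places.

1564.82 dollars

With the mechanism, a contributed unit returns 1.7 × 5.23 / 8 = 1.1114 per unit of net cost to the contributor — now above 1 — so contributing fully is weakly dominant for every player.
At the Nash equilibrium everyone contributes 22. Group total payoff = 1.7 × 5.23 × 176 = 1564.82.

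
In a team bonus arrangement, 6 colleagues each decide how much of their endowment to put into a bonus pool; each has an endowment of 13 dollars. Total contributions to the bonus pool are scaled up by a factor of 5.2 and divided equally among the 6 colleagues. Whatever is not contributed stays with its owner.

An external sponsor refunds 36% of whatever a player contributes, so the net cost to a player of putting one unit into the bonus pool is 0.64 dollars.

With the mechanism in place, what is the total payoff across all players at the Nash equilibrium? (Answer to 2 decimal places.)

433.68 dollars

With the mechanism, a contributed unit returns (5.2/6) / 0.64 = 1.3542 per unit of net cost to the contributor — now above 1 — so contributing fully is weakly dominant for every player.
So the Nash equilibrium is full contribution by all 6; the group earns 6 × (13 × 0.36 + 5.2 × 13) = 433.68.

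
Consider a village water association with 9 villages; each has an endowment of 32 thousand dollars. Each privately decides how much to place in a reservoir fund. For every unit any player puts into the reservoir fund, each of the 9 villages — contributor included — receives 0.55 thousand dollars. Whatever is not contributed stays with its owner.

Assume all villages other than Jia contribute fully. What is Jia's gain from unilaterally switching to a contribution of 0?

Switching from a contribution of 32 to 0 lets Jia keep an extra 32 thousand dollars, but lowers the reservoir fund by 32, which costs Jia their own share of that drop: 0.55 × 32 = 17.60.
Net gain = 32 − 17.60 = 14.40. The private return per contributed unit (0.55) is below 1, so free-riding is indeed the best response regardless of what the others do.

14.40 thousand dollars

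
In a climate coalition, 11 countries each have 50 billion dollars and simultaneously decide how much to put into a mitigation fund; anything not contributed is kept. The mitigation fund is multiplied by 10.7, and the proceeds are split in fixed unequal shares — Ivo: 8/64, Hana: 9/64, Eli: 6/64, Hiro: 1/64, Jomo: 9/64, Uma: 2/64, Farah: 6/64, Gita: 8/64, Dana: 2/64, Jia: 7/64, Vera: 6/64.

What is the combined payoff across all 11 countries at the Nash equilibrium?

4430.00 billion dollars

Player j's private return per contributed unit is 10.7 × (j's share). Contributing is weakly dominant for j when that share is at least 1/10.7 = 0.0935, and contributing 0 is dominant otherwise.
Ivo, Hana, Eli, Jomo, Farah, Gita, Jia and Vera are above the threshold, contributing 50 each; the remaining 3 contribute 0. Total contributed: 400.
The mitigation fund pays out 10.7 × 400 = 4280.00 in total (split across the unequal shares, but the aggregate is all that matters for the group sum).
The 3 free-riders keep 50 each, adding 150. Group total = 150 + 4280.00 = 4430.00.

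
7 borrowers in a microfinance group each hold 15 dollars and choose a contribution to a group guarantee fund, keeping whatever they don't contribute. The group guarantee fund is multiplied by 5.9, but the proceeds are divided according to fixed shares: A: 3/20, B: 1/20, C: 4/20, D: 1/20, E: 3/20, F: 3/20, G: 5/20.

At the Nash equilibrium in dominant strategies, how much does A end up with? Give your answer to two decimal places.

Each unit j contributes comes back to j as 5.9 × (j's share), so j prefers to contribute only if that share exceeds 1/5.9 = 0.1695; otherwise keeping the unit dominates.
The shares above 0.1695 belong to C and G, contributing 15 each; the remaining 5 contribute 0. Total contributed: 30.
A keeps 15 and receives 5.9 × 30 × 3/20 = 26.55 from the group guarantee fund, for a payoff of 41.55.

41.55 dollars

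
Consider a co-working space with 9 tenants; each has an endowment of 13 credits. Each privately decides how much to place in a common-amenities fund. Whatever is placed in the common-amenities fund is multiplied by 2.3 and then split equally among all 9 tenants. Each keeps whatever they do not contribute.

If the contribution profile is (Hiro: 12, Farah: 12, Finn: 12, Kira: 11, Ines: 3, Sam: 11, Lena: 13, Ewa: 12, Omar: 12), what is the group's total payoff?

244.40 credits

Total contributed: 12 + 12 + 12 + 11 + 3 + 11 + 13 + 12 + 12 = 98; total kept: 9 × 13 − 98 = 19.
The common-amenities fund pays out 2.3 × 98 = 225.40 in aggregate.
Group total = 19 + 225.40 = 244.40.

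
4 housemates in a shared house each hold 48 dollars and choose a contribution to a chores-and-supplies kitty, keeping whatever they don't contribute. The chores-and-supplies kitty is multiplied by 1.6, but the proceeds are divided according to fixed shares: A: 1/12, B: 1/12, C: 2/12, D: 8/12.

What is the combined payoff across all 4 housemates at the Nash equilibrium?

Each unit j contributes comes back to j as 1.6 × (j's share), so j prefers to contribute only if that share exceeds 1/1.6 = 0.6250; otherwise keeping the unit dominates.
The only share above 0.6250 is D's 8/12, contributing 48; the remaining 3 contribute 0. Total contributed: 48.
The chores-and-supplies kitty pays out 1.6 × 48 = 76.80 in total (split across the unequal shares, but the aggregate is all that matters for the group sum).
The 3 free-riders keep 48 each, adding 144. Group total = 144 + 76.80 = 220.80.

220.80 dollars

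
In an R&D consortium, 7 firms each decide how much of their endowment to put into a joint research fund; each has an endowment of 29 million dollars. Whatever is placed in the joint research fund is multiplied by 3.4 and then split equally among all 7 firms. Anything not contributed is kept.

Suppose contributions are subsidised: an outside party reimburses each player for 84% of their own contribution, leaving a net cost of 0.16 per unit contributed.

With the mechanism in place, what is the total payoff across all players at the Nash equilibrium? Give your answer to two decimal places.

860.72 million dollars

Under the mechanism each unit contributed yields (3.4/7) / 0.16 = 3.0357 back to its contributor per unit of net cost, which exceeds 1, making full contribution the dominant choice for everyone.
So the Nash equilibrium is full contribution by all 7; the group earns 7 × (29 × 0.84 + 3.4 × 29) = 860.72.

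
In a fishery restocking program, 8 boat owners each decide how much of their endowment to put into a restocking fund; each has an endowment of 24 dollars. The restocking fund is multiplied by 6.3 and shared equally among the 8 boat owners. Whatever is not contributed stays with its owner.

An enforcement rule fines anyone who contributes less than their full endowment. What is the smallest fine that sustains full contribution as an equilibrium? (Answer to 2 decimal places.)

Given the others contribute fully, the best deviation is to contribute 0 (any partial contribution still incurs the fine and gives up units whose private return 0.7875 is below 1).
Deviating from 24 to 0 saves 24 dollars but forfeits the deviator's share of the drop in the restocking fund: 6.3/8 × 24 = 18.90.
So the deviation gain is 24 − 18.90 = 5.10, and the fine must be at least 5.10 dollars to wipe it out.

5.10 dollars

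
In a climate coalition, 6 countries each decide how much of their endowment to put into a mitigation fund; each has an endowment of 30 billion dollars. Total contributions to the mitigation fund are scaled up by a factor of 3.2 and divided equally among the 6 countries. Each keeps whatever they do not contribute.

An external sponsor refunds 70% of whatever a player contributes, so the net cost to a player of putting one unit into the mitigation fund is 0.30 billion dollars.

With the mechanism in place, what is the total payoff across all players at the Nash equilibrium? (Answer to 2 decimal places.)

With the mechanism, a contributed unit returns (3.2/6) / 0.30 = 1.7778 per unit of net cost to the contributor — now above 1 — so contributing fully is weakly dominant for every player.
So the Nash equilibrium is full contribution by all 6; the group earns 6 × (30 × 0.70 + 3.2 × 30) = 702.00.

702.00 billion dollars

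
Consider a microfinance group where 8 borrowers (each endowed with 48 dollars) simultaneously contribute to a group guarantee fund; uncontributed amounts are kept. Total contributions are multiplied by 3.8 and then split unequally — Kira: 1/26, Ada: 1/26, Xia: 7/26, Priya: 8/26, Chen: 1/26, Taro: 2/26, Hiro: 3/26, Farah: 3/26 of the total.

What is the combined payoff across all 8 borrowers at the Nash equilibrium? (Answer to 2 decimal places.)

652.80 dollars

For player j, contributing a unit is worthwhile iff 3.8 × (j's share) ≥ 1, i.e. iff j's share is at least 0.2632.
Xia and Priya are above the threshold, contributing 48 each; the remaining 6 contribute 0. Total contributed: 96.
The group guarantee fund pays out 3.8 × 96 = 364.80 in total (split across the unequal shares, but the aggregate is all that matters for the group sum).
The 6 free-riders keep 48 each, adding 288. Group total = 288 + 364.80 = 652.80.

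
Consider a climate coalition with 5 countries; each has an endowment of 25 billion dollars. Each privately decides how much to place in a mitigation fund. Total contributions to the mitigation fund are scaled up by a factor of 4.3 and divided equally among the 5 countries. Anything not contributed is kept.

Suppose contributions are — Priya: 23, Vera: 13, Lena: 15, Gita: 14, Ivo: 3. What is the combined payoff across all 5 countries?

349.40 billion dollars

Total contributed: 23 + 13 + 15 + 14 + 3 = 68; total kept: 5 × 25 − 68 = 57.
The mitigation fund pays out 4.3 × 68 = 292.40 in aggregate.
Group total = 57 + 292.40 = 349.40.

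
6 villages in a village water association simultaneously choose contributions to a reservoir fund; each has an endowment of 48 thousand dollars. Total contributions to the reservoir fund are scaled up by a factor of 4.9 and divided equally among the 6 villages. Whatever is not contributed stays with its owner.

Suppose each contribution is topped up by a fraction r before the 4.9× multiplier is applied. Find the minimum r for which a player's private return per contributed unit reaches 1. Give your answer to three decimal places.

With matching at rate r, one contributed unit becomes (1 + r) in the reservoir fund and returns 4.9 × (1 + r) / 6 to the contributor.
Setting this equal to 1: 1 + r = 6/4.9 = 1.2245.
So the minimum matching rate is r = 1.2245 − 1 = 0.224.

0.224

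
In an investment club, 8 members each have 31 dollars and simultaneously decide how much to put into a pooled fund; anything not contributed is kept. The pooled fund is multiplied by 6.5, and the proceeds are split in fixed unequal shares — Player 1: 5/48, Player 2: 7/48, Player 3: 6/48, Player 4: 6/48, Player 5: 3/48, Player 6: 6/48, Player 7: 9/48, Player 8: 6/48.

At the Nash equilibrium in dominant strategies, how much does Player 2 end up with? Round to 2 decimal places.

60.39 dollars

For player j, contributing a unit is worthwhile iff 6.5 × (j's share) ≥ 1, i.e. iff j's share is at least 0.1538.
The only share above 0.1538 is Player 7's 9/48, contributing 31; the remaining 7 contribute 0. Total contributed: 31.
Player 2 keeps 31 and receives 6.5 × 31 × 7/48 = 29.39 from the pooled fund, for a payoff of 60.39.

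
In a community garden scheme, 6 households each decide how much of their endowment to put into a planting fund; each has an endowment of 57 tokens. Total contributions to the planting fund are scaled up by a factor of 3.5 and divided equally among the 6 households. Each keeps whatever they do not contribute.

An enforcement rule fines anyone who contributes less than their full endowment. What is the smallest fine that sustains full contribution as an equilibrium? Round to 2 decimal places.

23.75 tokens

Given the others contribute fully, the best deviation is to contribute 0 (any partial contribution still incurs the fine and gives up units whose private return 0.5833 is below 1).
Deviating from 57 to 0 saves 57 tokens but forfeits the deviator's share of the drop in the planting fund: 3.5/6 × 57 = 33.25.
So the deviation gain is 57 − 33.25 = 23.75, and the fine must be at least 23.75 tokens to wipe it out.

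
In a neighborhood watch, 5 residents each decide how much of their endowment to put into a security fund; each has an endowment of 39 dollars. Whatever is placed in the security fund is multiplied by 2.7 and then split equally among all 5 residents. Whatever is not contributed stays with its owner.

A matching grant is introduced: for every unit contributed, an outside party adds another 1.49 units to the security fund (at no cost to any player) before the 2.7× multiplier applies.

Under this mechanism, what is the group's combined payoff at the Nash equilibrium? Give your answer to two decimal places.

1310.99 dollars

The effective private return per unit is now 2.7 × 2.49 / 5 = 1.3446 > 1, so every player's dominant strategy flips to full contribution.
So the Nash equilibrium is full contribution by all 5; the group earns 2.7 × 2.49 × 195 = 1310.99.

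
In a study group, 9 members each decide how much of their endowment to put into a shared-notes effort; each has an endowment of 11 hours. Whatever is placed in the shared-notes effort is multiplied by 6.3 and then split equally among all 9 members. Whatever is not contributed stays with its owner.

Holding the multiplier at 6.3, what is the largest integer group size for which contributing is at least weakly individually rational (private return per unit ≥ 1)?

Private return per unit is 6.3/(group size), which is ≥ 1 whenever the group size is ≤ 6.3.
The largest such integer is 6.

6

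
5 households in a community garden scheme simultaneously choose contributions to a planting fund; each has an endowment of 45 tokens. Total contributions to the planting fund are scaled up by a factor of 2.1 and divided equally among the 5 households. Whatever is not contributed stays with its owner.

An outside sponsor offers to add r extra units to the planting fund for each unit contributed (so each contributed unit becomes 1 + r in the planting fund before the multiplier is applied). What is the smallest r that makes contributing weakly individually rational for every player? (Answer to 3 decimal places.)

1.381

With matching at rate r, one contributed unit becomes (1 + r) in the planting fund and returns 2.1 × (1 + r) / 5 to the contributor.
Setting this equal to 1: 1 + r = 5/2.1 = 2.3810.
So the minimum matching rate is r = 2.3810 − 1 = 1.381.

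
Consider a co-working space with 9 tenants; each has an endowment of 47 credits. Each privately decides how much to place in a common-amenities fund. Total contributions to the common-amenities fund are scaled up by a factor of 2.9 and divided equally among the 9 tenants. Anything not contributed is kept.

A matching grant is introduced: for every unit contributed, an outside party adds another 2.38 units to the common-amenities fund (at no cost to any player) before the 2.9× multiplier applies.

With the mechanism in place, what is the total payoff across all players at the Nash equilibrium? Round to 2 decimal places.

Under the mechanism each unit contributed yields 2.9 × 3.38 / 9 = 1.0891 back to its contributor per unit of net cost, which exceeds 1, making full contribution the dominant choice for everyone.
At the Nash equilibrium everyone contributes 47. Group total payoff = 2.9 × 3.38 × 423 = 4146.25.

4146.25 credits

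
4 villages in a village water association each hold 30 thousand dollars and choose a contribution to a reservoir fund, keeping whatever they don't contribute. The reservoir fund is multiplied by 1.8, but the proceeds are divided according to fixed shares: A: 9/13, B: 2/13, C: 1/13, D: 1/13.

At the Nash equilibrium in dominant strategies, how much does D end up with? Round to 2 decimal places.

34.15 thousand dollars

A player with share s gets back 1.8·s per unit contributed, so full contribution is dominant for anyone with s > 1/1.8 = 0.5556 and zero contribution is dominant for anyone below.
Only A (9/13) clears that bar, contributing 30; the remaining 3 contribute 0. Total contributed: 30.
D keeps 30 and receives 1.8 × 30 × 1/13 = 4.15 from the reservoir fund, for a payoff of 34.15.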